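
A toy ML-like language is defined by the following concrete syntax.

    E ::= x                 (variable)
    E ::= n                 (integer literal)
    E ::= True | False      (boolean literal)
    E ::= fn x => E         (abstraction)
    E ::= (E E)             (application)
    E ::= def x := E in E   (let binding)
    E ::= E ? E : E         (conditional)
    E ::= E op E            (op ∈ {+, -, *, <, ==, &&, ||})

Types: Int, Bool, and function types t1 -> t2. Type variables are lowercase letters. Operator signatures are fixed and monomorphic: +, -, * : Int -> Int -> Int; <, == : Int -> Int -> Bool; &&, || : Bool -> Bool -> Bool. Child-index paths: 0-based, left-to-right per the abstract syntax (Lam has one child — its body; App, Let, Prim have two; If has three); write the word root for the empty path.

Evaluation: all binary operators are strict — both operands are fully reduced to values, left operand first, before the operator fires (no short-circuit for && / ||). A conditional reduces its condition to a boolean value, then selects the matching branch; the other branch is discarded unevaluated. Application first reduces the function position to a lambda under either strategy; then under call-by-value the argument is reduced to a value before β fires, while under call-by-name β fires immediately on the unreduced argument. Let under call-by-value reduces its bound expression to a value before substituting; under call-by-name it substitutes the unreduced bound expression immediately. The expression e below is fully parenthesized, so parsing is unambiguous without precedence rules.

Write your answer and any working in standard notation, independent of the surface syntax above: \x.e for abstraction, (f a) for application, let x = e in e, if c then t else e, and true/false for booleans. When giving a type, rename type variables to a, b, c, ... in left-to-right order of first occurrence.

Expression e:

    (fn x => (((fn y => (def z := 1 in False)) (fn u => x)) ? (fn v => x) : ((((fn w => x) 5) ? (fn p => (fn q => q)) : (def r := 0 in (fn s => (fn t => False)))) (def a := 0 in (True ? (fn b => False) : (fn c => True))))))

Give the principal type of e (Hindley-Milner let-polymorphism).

Derivation:
let z : Int
\y._ : b -> Bool
x : a
\u._ : c -> a
  unify b -> Bool ~ (c -> a) -> d
  unify b ~ c -> a
  unify Bool ~ d
_ _ : Bool
  unify Bool ~ Bool
x : a
\v._ : e -> a
x : a
\w._ : f -> a
  unify f -> a ~ Int -> g
  unify f ~ Int
  unify a ~ g
_ _ : g
  unify g ~ Bool
q : i
\q._ : i -> i
\p._ : h -> i -> i
let r : Int
\t._ : k -> Bool
\s._ : j -> k -> Bool
  unify h -> i -> i ~ j -> k -> Bool
  unify h ~ j
  unify i -> i ~ k -> Bool
  unify i ~ k
  unify k ~ Bool
let a : Int
  unify Bool ~ Bool
\b._ : l -> Bool
\c._ : m -> Bool
  unify l -> Bool ~ m -> Bool
  unify l ~ m
  unify Bool ~ Bool
  unify j -> Bool -> Bool ~ (m -> Bool) -> n
  unify j ~ m -> Bool
  unify Bool -> Bool ~ n
_ _ : Bool -> Bool
  unify e -> Bool ~ Bool -> Bool
  unify e ~ Bool
  unify Bool ~ Bool
\x._ : Bool -> Bool -> Bool

Answer: Bool -> Bool -> Bool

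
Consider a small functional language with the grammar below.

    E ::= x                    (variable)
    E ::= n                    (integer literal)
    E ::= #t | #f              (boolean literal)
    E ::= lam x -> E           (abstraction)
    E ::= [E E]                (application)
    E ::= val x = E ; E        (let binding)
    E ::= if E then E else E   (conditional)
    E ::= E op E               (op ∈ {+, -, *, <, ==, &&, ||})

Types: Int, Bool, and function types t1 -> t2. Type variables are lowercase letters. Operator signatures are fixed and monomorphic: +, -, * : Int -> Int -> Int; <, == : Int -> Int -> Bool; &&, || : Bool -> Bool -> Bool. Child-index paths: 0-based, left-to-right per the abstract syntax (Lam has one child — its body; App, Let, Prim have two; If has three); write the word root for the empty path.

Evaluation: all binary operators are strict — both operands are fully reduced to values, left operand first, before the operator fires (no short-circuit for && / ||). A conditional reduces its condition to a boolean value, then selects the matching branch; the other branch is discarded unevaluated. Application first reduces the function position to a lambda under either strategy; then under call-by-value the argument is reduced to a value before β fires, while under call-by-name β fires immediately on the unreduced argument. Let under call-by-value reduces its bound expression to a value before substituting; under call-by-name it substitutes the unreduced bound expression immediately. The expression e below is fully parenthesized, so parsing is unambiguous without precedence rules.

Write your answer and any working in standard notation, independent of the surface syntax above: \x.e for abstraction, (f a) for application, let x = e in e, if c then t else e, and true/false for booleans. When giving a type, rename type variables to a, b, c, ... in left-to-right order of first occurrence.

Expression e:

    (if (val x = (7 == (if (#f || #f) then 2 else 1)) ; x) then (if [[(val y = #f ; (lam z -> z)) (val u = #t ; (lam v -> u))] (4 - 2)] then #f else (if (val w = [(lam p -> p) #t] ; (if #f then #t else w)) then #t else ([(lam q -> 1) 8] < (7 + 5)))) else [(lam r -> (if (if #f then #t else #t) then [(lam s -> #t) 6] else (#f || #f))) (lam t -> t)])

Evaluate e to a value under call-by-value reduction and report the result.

Answer: true

Working:
step 0: (if (let x = (7 == (if (false || false) then 2 else 1)) in x) then (if (((let y = false in (\z.z)) (let u = true in (\v.u))) (4 - 2)) then false else (if (let w = ((\p.p) true) in (if false then true else w)) then true else (((\q.1) 8) < (7 + 5)))) else ((\r.(if (if false then true else true) then ((\s.true) 6) else (false || false))) (\t.t)))
step 1: [delta@0.0.1.0] (if (let x = (7 == (if false then 2 else 1)) in x) then (if (((let y = false in (\z.z)) (let u = true in (\v.u))) (4 - 2)) then false else (if (let w = ((\p.p) true) in (if false then true else w)) then true else (((\q.1) 8) < (7 + 5)))) else ((\r.(if (if false then true else true) then ((\s.true) 6) else (false || false))) (\t.t)))
step 2: [if@0.0.1] (if (let x = (7 == 1) in x) then (if (((let y = false in (\z.z)) (let u = true in (\v.u))) (4 - 2)) then false else (if (let w = ((\p.p) true) in (if false then true else w)) then true else (((\q.1) 8) < (7 + 5)))) else ((\r.(if (if false then true else true) then ((\s.true) 6) else (false || false))) (\t.t)))
step 3: [delta@0.0] (if (let x = false in x) then (if (((let y = false in (\z.z)) (let u = true in (\v.u))) (4 - 2)) then false else (if (let w = ((\p.p) true) in (if false then true else w)) then true else (((\q.1) 8) < (7 + 5)))) else ((\r.(if (if false then true else true) then ((\s.true) 6) else (false || false))) (\t.t)))
step 4: [let@0] (if false then (if (((let y = false in (\z.z)) (let u = true in (\v.u))) (4 - 2)) then false else (if (let w = ((\p.p) true) in (if false then true else w)) then true else (((\q.1) 8) < (7 + 5)))) else ((\r.(if (if false then true else true) then ((\s.true) 6) else (false || false))) (\t.t)))
step 5: [if@root] ((\r.(if (if false then true else true) then ((\s.true) 6) else (false || false))) (\t.t))
step 6: [beta@root] (if (if false then true else true) then ((\s.true) 6) else (false || false))
step 7: [if@0] (if true then ((\s.true) 6) else (false || false))
step 8: [if@root] ((\s.true) 6)
step 9: [beta@root] true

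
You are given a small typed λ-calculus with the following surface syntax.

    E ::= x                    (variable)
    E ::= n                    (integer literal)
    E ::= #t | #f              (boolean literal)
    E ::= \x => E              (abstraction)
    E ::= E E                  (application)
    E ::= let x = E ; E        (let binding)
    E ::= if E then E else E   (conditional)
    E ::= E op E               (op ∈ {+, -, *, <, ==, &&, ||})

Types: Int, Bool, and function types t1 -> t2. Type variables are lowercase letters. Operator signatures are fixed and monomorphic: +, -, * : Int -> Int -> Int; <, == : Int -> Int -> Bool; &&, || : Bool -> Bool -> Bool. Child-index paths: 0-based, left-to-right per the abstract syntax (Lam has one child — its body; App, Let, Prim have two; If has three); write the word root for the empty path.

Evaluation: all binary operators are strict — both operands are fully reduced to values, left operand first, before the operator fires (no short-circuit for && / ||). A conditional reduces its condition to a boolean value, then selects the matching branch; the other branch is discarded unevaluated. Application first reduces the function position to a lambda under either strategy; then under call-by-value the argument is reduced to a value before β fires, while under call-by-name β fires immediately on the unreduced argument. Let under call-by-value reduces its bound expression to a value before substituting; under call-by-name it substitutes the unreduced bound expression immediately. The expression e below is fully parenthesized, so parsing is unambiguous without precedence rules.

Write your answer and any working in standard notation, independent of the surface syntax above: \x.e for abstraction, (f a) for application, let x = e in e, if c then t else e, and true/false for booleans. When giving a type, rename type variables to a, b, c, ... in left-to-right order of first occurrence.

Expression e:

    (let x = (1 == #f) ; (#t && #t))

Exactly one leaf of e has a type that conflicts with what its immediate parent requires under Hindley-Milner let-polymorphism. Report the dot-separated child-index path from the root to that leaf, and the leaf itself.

Trace:
  unify Int ~ Int
  unify Bool ~ Int
  FAIL: mismatch Bool ~ Int

Answer: 0.1 : false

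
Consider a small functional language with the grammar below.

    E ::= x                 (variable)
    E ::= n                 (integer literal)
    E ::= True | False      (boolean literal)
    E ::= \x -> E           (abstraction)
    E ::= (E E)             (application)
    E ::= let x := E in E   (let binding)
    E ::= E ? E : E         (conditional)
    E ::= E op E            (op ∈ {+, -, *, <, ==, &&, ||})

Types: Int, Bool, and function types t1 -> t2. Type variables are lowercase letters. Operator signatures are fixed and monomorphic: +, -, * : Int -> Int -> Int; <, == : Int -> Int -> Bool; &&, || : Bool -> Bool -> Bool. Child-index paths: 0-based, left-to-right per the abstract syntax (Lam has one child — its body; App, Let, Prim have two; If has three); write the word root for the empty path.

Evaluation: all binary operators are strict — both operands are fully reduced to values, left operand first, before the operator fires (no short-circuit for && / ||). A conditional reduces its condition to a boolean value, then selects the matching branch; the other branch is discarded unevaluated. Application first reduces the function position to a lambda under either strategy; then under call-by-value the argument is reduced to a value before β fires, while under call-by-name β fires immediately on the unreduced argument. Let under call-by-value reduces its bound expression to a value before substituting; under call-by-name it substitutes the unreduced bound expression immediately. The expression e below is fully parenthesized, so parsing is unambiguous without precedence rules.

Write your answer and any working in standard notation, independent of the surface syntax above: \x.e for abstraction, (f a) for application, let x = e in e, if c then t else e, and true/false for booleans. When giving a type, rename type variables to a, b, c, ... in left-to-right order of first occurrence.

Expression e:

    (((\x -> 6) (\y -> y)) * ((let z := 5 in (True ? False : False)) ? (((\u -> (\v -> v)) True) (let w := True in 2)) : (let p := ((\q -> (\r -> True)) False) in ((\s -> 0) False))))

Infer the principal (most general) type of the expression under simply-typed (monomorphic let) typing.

Answer: Int

Derivation:
\x._ : a -> Int
y : b
\y._ : b -> b
  unify a -> Int ~ (b -> b) -> c
  unify a ~ b -> b
  unify Int ~ c
_ _ : Int
  unify Int ~ Int
let z : Int
  unify Bool ~ Bool
  unify Bool ~ Bool
  unify Bool ~ Bool
v : e
\v._ : e -> e
\u._ : d -> e -> e
  unify d -> e -> e ~ Bool -> f
  unify d ~ Bool
  unify e -> e ~ f
_ _ : e -> e
let w : Bool
  unify e -> e ~ Int -> g
  unify e ~ Int
  unify Int ~ g
_ _ : Int
\r._ : i -> Bool
\q._ : h -> i -> Bool
  unify h -> i -> Bool ~ Bool -> j
  unify h ~ Bool
  unify i -> Bool ~ j
_ _ : i -> Bool
let p : i -> Bool
\s._ : k -> Int
  unify k -> Int ~ Bool -> l
  unify k ~ Bool
  unify Int ~ l
_ _ : Int
  unify Int ~ Int
  unify Int ~ Int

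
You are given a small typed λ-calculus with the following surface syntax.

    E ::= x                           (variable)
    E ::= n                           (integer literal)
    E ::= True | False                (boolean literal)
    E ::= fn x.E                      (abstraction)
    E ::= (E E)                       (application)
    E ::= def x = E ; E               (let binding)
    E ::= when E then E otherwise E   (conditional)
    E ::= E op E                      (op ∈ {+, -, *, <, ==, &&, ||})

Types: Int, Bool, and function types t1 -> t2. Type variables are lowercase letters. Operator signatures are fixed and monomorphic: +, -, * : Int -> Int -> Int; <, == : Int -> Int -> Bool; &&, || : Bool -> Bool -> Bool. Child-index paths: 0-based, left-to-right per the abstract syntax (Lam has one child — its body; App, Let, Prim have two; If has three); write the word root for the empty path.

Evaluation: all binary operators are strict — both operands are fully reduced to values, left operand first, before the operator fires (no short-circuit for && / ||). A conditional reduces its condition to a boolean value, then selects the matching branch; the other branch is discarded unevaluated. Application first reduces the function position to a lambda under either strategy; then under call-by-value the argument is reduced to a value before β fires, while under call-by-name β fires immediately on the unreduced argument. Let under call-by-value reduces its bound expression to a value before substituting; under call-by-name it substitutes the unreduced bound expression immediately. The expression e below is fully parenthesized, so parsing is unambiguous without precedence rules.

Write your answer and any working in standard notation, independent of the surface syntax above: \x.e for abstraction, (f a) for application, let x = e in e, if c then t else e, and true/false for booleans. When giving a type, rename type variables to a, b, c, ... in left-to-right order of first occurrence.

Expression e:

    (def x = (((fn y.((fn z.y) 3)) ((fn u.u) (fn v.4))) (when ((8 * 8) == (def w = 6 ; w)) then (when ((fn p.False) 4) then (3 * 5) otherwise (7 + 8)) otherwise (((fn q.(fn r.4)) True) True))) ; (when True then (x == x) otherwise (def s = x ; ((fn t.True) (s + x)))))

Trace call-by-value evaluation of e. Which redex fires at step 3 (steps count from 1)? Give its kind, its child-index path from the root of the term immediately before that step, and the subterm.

Trace:
step 0: (let x = (((\y.((\z.y) 3)) ((\u.u) (\v.4))) (if ((8 * 8) == (let w = 6 in w)) then (if ((\p.false) 4) then (3 * 5) else (7 + 8)) else (((\q.(\r.4)) true) true))) in (if true then (x == x) else (let s = x in ((\t.true) (s + x)))))
step 1: [beta@0.0.1] (let x = (((\y.((\z.y) 3)) (\v.4)) (if ((8 * 8) == (let w = 6 in w)) then (if ((\p.false) 4) then (3 * 5) else (7 + 8)) else (((\q.(\r.4)) true) true))) in (if true then (x == x) else (let s = x in ((\t.true) (s + x)))))
step 2: [beta@0.0] (let x = (((\z.(\v.4)) 3) (if ((8 * 8) == (let w = 6 in w)) then (if ((\p.false) 4) then (3 * 5) else (7 + 8)) else (((\q.(\r.4)) true) true))) in (if true then (x == x) else (let s = x in ((\t.true) (s + x)))))
step 3: [beta@0.0] (let x = ((\v.4) (if ((8 * 8) == (let w = 6 in w)) then (if ((\p.false) 4) then (3 * 5) else (7 + 8)) else (((\q.(\r.4)) true) true))) in (if true then (x == x) else (let s = x in ((\t.true) (s + x)))))

Answer: beta at 0.0 : ((\z.(\v.4)) 3)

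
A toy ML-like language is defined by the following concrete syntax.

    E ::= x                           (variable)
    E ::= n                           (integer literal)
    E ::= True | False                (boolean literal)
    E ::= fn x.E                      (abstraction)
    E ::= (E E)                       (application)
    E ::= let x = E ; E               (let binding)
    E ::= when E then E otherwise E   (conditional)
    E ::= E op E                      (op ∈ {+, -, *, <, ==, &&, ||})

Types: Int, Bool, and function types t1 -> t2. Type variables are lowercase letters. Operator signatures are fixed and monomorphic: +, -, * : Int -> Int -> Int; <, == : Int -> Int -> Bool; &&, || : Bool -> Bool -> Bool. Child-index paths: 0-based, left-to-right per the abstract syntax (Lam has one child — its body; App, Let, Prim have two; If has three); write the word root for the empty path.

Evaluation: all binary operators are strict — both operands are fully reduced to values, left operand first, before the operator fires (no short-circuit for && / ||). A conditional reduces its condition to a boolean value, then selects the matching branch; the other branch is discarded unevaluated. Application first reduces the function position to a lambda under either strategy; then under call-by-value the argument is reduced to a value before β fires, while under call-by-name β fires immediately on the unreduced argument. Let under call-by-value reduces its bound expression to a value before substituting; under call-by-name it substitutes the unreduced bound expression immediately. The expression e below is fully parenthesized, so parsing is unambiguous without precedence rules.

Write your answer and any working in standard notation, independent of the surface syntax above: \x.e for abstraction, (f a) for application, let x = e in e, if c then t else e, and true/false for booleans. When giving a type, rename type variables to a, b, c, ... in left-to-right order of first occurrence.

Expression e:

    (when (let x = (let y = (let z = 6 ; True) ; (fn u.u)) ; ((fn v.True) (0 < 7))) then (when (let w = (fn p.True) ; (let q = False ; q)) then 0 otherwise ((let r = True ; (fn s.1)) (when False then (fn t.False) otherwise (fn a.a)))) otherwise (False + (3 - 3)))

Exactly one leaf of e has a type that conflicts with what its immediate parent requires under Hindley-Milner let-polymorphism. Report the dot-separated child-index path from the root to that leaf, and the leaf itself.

Answer: 2.0 : false

Trace:
let z : Int
let y : Bool
u : a
\u._ : a -> a
let x : forall. a -> a
\v._ : b -> Bool
  unify Int ~ Int
  unify Int ~ Int
  unify b -> Bool ~ Bool -> c
  unify b ~ Bool
  unify Bool ~ c
_ _ : Bool
  unify Bool ~ Bool
\p._ : d -> Bool
let w : forall. d -> Bool
let q : Bool
q : Bool
  unify Bool ~ Bool
let r : Bool
\s._ : e -> Int
  unify Bool ~ Bool
\t._ : f -> Bool
a : g
\a._ : g -> g
  unify f -> Bool ~ g -> g
  unify f ~ g
  unify Bool ~ g
  unify e -> Int ~ (Bool -> Bool) -> h
  unify e ~ Bool -> Bool
  unify Int ~ h
_ _ : Int
  unify Int ~ Int
  unify Bool ~ Int
  FAIL: mismatch Bool ~ Int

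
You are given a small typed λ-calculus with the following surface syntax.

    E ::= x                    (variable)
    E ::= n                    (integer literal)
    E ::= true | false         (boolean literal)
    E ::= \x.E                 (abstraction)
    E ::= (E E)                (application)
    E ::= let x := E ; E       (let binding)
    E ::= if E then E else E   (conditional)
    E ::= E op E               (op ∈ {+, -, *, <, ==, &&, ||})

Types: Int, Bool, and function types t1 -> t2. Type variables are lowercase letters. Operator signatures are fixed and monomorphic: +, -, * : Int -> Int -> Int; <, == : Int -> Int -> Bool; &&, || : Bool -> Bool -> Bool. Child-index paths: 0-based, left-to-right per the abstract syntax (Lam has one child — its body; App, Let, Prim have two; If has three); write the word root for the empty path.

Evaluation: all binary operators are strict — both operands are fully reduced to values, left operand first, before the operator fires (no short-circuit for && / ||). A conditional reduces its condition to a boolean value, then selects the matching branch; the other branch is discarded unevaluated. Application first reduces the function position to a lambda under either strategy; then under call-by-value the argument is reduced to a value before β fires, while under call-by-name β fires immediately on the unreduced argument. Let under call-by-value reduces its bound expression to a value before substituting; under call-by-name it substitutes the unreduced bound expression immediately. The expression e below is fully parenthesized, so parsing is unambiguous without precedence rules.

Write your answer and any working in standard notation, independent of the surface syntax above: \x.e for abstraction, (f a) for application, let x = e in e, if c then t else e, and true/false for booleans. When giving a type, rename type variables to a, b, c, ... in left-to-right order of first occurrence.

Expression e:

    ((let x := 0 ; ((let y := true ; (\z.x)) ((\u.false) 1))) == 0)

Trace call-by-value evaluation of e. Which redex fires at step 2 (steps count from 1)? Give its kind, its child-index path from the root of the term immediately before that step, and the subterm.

Derivation:
step 0: ((let x = 0 in ((let y = true in (\z.x)) ((\u.false) 1))) == 0)
step 1: [let@0] (((let y = true in (\z.0)) ((\u.false) 1)) == 0)
step 2: [let@0.0] (((\z.0) ((\u.false) 1)) == 0)

Answer: let at 0.0 : (let y = true in (\z.0))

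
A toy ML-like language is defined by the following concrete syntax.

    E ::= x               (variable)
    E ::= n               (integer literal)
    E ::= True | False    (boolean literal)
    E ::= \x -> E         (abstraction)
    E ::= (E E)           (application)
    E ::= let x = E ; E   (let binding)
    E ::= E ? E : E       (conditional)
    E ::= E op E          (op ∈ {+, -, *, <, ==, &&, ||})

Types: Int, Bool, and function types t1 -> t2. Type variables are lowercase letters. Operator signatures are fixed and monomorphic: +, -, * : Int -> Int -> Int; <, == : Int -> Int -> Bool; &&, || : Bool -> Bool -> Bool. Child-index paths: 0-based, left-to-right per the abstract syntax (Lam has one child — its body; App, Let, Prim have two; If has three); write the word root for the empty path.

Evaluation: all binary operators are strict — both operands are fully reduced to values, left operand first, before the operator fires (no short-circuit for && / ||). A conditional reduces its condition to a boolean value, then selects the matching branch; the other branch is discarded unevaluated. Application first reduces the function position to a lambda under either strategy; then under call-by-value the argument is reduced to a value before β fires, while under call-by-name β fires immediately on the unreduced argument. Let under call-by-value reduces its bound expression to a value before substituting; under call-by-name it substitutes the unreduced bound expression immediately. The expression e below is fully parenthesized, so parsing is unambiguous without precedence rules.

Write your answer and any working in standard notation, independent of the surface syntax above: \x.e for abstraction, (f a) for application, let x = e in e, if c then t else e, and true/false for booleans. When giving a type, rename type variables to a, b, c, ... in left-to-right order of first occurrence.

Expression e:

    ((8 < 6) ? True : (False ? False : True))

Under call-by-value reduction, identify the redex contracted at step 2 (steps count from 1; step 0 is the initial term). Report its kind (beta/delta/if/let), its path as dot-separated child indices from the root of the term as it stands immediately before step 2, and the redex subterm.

Answer: if at root : (if false then true else (if false then false else true))

Working:
step 0: (if (8 < 6) then true else (if false then false else true))
step 1: [delta@0] (if false then true else (if false then false else true))
step 2: [if@root] (if false then false else true)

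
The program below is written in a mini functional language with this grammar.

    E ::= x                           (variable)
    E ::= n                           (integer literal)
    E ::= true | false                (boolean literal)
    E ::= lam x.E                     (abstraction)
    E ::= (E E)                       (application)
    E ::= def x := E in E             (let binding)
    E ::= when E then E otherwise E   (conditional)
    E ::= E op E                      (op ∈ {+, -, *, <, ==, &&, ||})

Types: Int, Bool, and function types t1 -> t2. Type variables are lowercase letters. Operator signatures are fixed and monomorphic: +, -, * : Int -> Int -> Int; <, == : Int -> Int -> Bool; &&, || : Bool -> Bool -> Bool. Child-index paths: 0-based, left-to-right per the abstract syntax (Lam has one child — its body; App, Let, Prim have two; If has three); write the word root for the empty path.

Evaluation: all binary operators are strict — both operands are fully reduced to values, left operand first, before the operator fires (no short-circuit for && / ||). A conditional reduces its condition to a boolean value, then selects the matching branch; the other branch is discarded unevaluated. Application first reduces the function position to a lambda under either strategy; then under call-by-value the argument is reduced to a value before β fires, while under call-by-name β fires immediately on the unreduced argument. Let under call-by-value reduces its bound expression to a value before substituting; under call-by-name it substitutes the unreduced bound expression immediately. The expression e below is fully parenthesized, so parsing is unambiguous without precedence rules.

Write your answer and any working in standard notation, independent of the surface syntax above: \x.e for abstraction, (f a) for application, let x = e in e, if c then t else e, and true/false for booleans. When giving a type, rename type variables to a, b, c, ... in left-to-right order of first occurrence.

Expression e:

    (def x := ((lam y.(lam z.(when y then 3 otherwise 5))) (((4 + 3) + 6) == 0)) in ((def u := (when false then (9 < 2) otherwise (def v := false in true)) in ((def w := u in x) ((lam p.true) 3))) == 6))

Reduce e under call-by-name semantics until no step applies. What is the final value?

Derivation:
step 0: (let x = ((\y.(\z.(if y then 3 else 5))) (((4 + 3) + 6) == 0)) in ((let u = (if false then (9 < 2) else (let v = false in true)) in ((let w = u in x) ((\p.true) 3))) == 6))
step 1: [let@root] ((let u = (if false then (9 < 2) else (let v = false in true)) in ((let w = u in ((\y.(\z.(if y then 3 else 5))) (((4 + 3) + 6) == 0))) ((\p.true) 3))) == 6)
step 2: [let@0] (((let w = (if false then (9 < 2) else (let v = false in true)) in ((\y.(\z.(if y then 3 else 5))) (((4 + 3) + 6) == 0))) ((\p.true) 3)) == 6)
step 3: [let@0.0] ((((\y.(\z.(if y then 3 else 5))) (((4 + 3) + 6) == 0)) ((\p.true) 3)) == 6)
step 4: [beta@0.0] (((\z.(if (((4 + 3) + 6) == 0) then 3 else 5)) ((\p.true) 3)) == 6)
step 5: [beta@0] ((if (((4 + 3) + 6) == 0) then 3 else 5) == 6)
step 6: [delta@0.0.0.0] ((if ((7 + 6) == 0) then 3 else 5) == 6)
step 7: [delta@0.0.0] ((if (13 == 0) then 3 else 5) == 6)
step 8: [delta@0.0] ((if false then 3 else 5) == 6)
step 9: [if@0] (5 == 6)
step 10: [delta@root] false

Answer: false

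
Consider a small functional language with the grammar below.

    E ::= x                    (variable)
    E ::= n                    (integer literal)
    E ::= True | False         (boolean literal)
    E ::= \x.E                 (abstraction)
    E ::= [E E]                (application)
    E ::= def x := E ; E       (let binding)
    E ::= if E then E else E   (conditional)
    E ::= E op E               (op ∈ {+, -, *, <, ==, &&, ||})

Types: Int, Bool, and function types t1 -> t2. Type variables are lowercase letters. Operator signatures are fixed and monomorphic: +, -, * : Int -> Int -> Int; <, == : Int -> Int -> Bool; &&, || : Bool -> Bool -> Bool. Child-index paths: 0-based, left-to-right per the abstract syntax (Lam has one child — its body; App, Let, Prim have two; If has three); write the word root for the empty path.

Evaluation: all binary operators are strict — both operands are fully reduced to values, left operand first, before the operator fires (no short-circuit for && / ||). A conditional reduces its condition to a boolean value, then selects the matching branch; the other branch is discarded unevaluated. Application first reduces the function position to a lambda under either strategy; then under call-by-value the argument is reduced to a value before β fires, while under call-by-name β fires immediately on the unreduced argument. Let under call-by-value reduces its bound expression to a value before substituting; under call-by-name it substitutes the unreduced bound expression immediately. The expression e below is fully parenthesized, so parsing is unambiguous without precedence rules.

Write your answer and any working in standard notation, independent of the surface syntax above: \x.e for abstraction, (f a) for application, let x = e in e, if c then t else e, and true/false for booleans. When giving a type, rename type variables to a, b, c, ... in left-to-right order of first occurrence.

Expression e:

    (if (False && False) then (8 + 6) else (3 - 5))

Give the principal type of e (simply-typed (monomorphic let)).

Answer: Int

Derivation:
  unify Bool ~ Bool
  unify Bool ~ Bool
  unify Bool ~ Bool
  unify Int ~ Int
  unify Int ~ Int
  unify Int ~ Int
  unify Int ~ Int
  unify Int ~ Int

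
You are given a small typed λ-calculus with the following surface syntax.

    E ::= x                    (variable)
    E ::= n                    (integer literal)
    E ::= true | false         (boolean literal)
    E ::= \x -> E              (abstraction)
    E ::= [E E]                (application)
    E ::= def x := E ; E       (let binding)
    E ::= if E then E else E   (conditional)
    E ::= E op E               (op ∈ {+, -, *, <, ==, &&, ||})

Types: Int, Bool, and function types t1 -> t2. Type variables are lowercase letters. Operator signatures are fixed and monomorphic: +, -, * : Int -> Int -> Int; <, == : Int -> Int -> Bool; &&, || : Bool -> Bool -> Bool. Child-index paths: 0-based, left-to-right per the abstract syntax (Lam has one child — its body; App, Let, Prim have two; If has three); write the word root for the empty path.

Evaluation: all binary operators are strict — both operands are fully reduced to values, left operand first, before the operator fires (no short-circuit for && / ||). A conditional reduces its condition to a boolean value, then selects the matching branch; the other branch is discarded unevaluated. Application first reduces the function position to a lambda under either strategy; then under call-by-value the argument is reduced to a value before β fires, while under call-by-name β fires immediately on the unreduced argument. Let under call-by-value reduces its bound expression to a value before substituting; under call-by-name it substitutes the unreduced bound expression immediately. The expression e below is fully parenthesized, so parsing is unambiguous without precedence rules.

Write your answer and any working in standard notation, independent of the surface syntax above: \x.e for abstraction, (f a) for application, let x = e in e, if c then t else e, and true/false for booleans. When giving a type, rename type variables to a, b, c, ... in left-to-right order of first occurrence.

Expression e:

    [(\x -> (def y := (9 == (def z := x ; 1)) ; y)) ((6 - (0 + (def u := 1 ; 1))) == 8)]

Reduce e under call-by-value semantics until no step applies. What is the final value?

Answer: false

Derivation:
step 0: ((\x.(let y = (9 == (let z = x in 1)) in y)) ((6 - (0 + (let u = 1 in 1))) == 8))
step 1: [let@1.0.1.1] ((\x.(let y = (9 == (let z = x in 1)) in y)) ((6 - (0 + 1)) == 8))
step 2: [delta@1.0.1] ((\x.(let y = (9 == (let z = x in 1)) in y)) ((6 - 1) == 8))
step 3: [delta@1.0] ((\x.(let y = (9 == (let z = x in 1)) in y)) (5 == 8))
step 4: [delta@1] ((\x.(let y = (9 == (let z = x in 1)) in y)) false)
step 5: [beta@root] (let y = (9 == (let z = false in 1)) in y)
step 6: [let@0.1] (let y = (9 == 1) in y)
step 7: [delta@0] (let y = false in y)
step 8: [let@root] false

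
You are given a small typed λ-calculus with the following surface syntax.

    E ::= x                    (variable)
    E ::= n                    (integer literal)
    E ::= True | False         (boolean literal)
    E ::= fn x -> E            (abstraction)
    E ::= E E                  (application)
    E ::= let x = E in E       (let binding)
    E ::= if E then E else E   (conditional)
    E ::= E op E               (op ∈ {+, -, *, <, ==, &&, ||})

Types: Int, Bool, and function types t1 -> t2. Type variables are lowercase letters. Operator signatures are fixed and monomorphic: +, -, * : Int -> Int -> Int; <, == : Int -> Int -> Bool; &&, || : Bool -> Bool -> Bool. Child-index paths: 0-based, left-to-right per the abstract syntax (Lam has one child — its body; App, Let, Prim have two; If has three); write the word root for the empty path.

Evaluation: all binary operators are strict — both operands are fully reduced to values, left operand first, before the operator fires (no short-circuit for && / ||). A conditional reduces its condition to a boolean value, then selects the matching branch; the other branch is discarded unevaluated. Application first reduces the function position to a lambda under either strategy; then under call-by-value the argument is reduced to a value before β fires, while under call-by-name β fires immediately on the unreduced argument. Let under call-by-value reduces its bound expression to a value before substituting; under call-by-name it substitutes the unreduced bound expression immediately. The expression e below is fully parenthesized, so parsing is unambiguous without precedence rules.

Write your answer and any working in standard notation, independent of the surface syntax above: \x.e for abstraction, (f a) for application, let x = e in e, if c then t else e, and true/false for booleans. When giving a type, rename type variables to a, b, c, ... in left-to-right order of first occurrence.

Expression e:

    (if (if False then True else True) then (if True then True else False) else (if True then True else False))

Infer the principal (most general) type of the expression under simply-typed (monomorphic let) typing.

Answer: Bool

Derivation:
  unify Bool ~ Bool
  unify Bool ~ Bool
  unify Bool ~ Bool
  unify Bool ~ Bool
  unify Bool ~ Bool
  unify Bool ~ Bool
  unify Bool ~ Bool
  unify Bool ~ Bool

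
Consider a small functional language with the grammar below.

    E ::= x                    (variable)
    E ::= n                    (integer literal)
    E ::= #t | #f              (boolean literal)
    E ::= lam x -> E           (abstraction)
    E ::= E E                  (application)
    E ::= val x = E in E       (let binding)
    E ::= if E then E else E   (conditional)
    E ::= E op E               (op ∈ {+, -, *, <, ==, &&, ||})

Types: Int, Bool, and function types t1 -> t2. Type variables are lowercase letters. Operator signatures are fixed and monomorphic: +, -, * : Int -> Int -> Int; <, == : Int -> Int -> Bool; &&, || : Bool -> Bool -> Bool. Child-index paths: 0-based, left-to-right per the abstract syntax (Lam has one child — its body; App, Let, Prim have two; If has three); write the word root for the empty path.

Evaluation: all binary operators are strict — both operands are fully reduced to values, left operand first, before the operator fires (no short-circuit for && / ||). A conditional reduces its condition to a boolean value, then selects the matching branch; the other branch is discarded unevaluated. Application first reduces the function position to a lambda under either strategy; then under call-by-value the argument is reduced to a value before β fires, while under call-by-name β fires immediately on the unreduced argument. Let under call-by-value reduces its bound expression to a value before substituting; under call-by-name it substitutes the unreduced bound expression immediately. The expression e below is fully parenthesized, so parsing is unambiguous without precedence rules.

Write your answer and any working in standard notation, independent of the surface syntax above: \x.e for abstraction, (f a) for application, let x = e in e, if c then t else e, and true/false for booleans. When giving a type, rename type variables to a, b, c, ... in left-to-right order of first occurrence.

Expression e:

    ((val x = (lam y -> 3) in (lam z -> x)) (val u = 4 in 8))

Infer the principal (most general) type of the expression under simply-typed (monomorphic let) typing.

Trace:
\y._ : a -> Int
let x : a -> Int
x : a -> Int
\z._ : b -> a -> Int
let u : Int
  unify b -> a -> Int ~ Int -> c
  unify b ~ Int
  unify a -> Int ~ c
_ _ : a -> Int

Answer: a -> Int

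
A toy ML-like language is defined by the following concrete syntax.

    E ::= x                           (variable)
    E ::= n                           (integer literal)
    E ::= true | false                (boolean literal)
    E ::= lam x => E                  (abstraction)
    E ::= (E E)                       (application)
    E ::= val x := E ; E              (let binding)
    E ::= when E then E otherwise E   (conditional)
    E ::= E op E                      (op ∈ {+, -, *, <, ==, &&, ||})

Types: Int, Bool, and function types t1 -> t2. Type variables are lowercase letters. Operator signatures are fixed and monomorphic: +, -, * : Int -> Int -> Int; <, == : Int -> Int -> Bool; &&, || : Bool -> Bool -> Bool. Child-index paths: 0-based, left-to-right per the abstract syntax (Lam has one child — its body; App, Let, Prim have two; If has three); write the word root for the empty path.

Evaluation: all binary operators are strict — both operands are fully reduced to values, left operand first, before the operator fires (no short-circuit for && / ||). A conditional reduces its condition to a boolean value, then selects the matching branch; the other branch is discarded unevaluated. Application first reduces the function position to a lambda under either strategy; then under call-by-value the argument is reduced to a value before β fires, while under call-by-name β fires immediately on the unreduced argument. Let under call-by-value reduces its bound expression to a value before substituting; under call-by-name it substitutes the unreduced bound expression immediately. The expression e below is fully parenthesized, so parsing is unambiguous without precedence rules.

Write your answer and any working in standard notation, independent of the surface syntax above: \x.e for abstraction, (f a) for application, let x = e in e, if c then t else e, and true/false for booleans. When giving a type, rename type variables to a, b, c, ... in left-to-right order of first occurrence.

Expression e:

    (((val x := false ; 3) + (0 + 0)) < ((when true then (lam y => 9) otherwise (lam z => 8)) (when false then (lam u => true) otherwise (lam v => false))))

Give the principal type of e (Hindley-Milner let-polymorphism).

Answer: Bool

Working:
let x : Bool
  unify Int ~ Int
  unify Int ~ Int
  unify Int ~ Int
  unify Int ~ Int
  unify Int ~ Int
  unify Bool ~ Bool
\y._ : a -> Int
\z._ : b -> Int
  unify a -> Int ~ b -> Int
  unify a ~ b
  unify Int ~ Int
  unify Bool ~ Bool
\u._ : c -> Bool
\v._ : d -> Bool
  unify c -> Bool ~ d -> Bool
  unify c ~ d
  unify Bool ~ Bool
  unify b -> Int ~ (d -> Bool) -> e
  unify b ~ d -> Bool
  unify Int ~ e
_ _ : Int
  unify Int ~ Int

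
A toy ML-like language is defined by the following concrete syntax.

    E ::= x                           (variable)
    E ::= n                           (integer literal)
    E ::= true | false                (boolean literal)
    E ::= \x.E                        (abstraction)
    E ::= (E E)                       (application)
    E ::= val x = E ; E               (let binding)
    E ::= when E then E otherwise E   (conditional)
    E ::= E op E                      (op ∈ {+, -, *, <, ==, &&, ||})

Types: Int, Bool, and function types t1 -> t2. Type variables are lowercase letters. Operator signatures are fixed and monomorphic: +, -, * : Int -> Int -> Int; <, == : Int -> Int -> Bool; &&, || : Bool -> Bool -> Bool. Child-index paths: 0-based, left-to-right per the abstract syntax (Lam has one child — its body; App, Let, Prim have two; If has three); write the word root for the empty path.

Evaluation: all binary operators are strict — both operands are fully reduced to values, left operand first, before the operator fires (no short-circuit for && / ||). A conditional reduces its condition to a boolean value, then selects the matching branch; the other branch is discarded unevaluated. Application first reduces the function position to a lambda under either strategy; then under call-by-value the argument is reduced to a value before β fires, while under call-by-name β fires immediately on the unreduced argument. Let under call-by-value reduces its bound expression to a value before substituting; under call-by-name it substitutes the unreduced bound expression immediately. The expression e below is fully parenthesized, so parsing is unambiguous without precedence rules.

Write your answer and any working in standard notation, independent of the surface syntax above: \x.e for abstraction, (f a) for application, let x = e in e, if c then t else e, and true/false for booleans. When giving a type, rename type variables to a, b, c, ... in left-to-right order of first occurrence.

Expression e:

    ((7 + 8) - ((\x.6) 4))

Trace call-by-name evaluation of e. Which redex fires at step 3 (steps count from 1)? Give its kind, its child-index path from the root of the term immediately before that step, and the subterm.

Trace:
step 0: ((7 + 8) - ((\x.6) 4))
step 1: [delta@0] (15 - ((\x.6) 4))
step 2: [beta@1] (15 - 6)
step 3: [delta@root] 9

Answer: delta at root : (15 - 6)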